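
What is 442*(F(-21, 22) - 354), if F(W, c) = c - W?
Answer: -137462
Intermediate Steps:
442*(F(-21, 22) - 354) = 442*((22 - 1*(-21)) - 354) = 442*((22 + 21) - 354) = 442*(43 - 354) = 442*(-311) = -137462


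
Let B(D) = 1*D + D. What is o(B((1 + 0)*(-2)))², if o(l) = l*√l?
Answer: -64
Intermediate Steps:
B(D) = 2*D (B(D) = D + D = 2*D)
o(l) = l^(3/2)
o(B((1 + 0)*(-2)))² = ((2*((1 + 0)*(-2)))^(3/2))² = ((2*(1*(-2)))^(3/2))² = ((2*(-2))^(3/2))² = ((-4)^(3/2))² = (-8*I)² = -64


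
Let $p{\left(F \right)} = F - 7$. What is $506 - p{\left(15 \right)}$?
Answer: $498$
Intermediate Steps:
$p{\left(F \right)} = -7 + F$
$506 - p{\left(15 \right)} = 506 - \left(-7 + 15\right) = 506 - 8 = 498$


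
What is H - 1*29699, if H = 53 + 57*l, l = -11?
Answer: -30273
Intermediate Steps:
H = -574 (H = 53 + 57*(-11) = 53 - 627 = -574)
H - 1*29699 = -574 - 1*29699 = -574 - 29699 = -30273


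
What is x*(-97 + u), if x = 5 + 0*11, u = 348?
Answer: 1255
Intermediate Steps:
x = 5 (x = 5 + 0 = 5)
x*(-97 + u) = 5*(-97 + 348) = 5*251 = 1255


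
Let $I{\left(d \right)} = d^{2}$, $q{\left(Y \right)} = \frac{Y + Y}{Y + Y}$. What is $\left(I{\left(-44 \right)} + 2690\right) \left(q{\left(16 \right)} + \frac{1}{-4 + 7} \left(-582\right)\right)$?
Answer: $-892818$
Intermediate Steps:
$q{\left(Y \right)} = 1$ ($q{\left(Y \right)} = \frac{2 Y}{2 Y} = 2 Y \frac{1}{2 Y} = 1$)
$\left(I{\left(-44 \right)} + 2690\right) \left(q{\left(16 \right)} + \frac{1}{-4 + 7} \left(-582\right)\right) = \left(\left(-44\right)^{2} + 2690\right) \left(1 + \frac{1}{-4 + 7} \left(-582\right)\right) = \left(1936 + 2690\right) \left(1 + \frac{1}{3} \left(-582\right)\right) = 4626 \left(1 + \frac{1}{3} \left(-582\right)\right) = 4626 \left(1 - 194\right) = 4626 \left(-193\right) = -892818$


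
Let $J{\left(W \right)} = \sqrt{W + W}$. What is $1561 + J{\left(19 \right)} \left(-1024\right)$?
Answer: $1561 - 1024 \sqrt{38} \approx -4751.4$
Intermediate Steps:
$J{\left(W \right)} = \sqrt{2} \sqrt{W}$ ($J{\left(W \right)} = \sqrt{2 W} = \sqrt{2} \sqrt{W}$)
$1561 + J{\left(19 \right)} \left(-1024\right) = 1561 + \sqrt{2} \sqrt{19} \left(-1024\right) = 1561 + \sqrt{38} \left(-1024\right) = 1561 - 1024 \sqrt{38}$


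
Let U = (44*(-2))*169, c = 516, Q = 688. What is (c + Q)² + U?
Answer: 1434744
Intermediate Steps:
U = -14872 (U = -88*169 = -14872)
(c + Q)² + U = (516 + 688)² - 14872 = 1204² - 14872 = 1449616 - 14872 = 1434744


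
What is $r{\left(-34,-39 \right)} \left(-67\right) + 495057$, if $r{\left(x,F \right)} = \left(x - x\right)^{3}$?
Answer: $495057$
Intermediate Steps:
$r{\left(x,F \right)} = 0$ ($r{\left(x,F \right)} = 0^{3} = 0$)
$r{\left(-34,-39 \right)} \left(-67\right) + 495057 = 0 \left(-67\right) + 495057 = 0 + 495057 = 495057$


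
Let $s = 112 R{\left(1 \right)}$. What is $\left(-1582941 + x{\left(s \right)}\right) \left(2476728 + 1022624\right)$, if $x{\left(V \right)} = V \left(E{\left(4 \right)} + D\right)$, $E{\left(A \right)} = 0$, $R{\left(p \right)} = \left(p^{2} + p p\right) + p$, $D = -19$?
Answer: $-5561607617400$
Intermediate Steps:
$R{\left(p \right)} = p + 2 p^{2}$ ($R{\left(p \right)} = \left(p^{2} + p^{2}\right) + p = 2 p^{2} + p = p + 2 p^{2}$)
$s = 336$ ($s = 112 \cdot 1 \left(1 + 2 \cdot 1\right) = 112 \cdot 1 \left(1 + 2\right) = 112 \cdot 1 \cdot 3 = 112 \cdot 3 = 336$)
$x{\left(V \right)} = - 19 V$ ($x{\left(V \right)} = V \left(0 - 19\right) = V \left(-19\right) = - 19 V$)
$\left(-1582941 + x{\left(s \right)}\right) \left(2476728 + 1022624\right) = \left(-1582941 - 6384\right) \left(2476728 + 1022624\right) = \left(-1582941 - 6384\right) 3499352 = \left(-1589325\right) 3499352 = -5561607617400$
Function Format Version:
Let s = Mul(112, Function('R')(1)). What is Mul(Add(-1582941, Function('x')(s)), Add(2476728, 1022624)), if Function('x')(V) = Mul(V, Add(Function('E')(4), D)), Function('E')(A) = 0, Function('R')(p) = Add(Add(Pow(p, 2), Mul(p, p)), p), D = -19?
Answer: -5561607617400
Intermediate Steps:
Function('R')(p) = Add(p, Mul(2, Pow(p, 2))) (Function('R')(p) = Add(Add(Pow(p, 2), Pow(p, 2)), p) = Add(Mul(2, Pow(p, 2)), p) = Add(p, Mul(2, Pow(p, 2))))
s = 336 (s = Mul(112, Mul(1, Add(1, Mul(2, 1)))) = Mul(112, Mul(1, Add(1, 2))) = Mul(112, Mul(1, 3)) = Mul(112, 3) = 336)
Function('x')(V) = Mul(-19, V) (Function('x')(V) = Mul(V, Add(0, -19)) = Mul(V, -19) = Mul(-19, V))
Mul(Add(-1582941, Function('x')(s)), Add(2476728, 1022624)) = Mul(Add(-1582941, Mul(-19, 336)), Add(2476728, 1022624)) = Mul(Add(-1582941, -6384), 3499352) = Mul(-1589325, 3499352) = -5561607617400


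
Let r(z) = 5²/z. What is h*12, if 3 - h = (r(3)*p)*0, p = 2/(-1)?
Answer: 36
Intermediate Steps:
r(z) = 25/z
p = -2 (p = 2*(-1) = -2)
h = 3 (h = 3 - (25/3)*(-2)*0 = 3 - (-50)*0/3 = 3 - 1*0 = 3 + 0 = 3)
h*12 = 3*12 = 36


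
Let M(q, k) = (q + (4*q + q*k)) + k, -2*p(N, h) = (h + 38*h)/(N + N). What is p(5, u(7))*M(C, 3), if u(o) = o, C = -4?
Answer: 7917/20 ≈ 395.85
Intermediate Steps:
p(N, h) = -39*h/(4*N) (p(N, h) = -(h + 38*h)/(2*(N + N)) = -39*h/(2*(2*N)) = -39*h*1/(2*N)/2 = -39*h/(4*N))
M(q, k) = k + 5*q + k*q (M(q, k) = (q + (4*q + k*q)) + k = (5*q + k*q) + k = k + 5*q + k*q)
p(5, u(7))*M(C, 3) = (-39/4*7/5)*(3 + 5*(-4) + 3*(-4)) = (-39/4*7*⅕)*(3 - 20 - 12) = -273/20*(-29) = 7917/20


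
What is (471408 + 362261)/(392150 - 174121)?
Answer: 833669/218029 ≈ 3.8237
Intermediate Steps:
(471408 + 362261)/(392150 - 174121) = 833669/218029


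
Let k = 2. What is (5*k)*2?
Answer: 20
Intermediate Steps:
(5*k)*2 = (5*2)*2 = 10*2 = 20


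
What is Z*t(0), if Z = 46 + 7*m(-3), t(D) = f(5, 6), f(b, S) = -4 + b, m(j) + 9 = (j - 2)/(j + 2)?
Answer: 18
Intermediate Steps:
m(j) = -9 + (-2 + j)/(2 + j) (m(j) = -9 + (j - 2)/(j + 2) = -9 + (-2 + j)/(2 + j))
t(D) = 1 (t(D) = -4 + 5 = 1)
Z = 18 (Z = 46 + 7*(4*(-5 - 2*(-3))/(2 - 3)) = 46 + 7*(4*(-5 + 6)/(-1)) = 46 + 7*(4*(-1)*1) = 46 + 7*(-4) = 46 - 28 = 18)
Z*t(0) = 18*1 = 18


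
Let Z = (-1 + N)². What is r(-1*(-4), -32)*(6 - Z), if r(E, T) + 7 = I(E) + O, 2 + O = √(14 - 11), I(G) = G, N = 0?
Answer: -25 + 5*√3 ≈ -16.340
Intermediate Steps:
Z = 1 (Z = (-1 + 0)² = (-1)² = 1)
O = -2 + √3 (O = -2 + √(14 - 11) = -2 + √3 ≈ -0.26795)
r(E, T) = -9 + E + √3 (r(E, T) = -7 + (E + (-2 + √3)) = -7 + (-2 + E + √3) = -9 + E + √3)
r(-1*(-4), -32)*(6 - Z) = (-9 - 1*(-4) + √3)*(6 - 1*1) = (-9 + 4 + √3)*(6 - 1) = (-5 + √3)*5 = -25 + 5*√3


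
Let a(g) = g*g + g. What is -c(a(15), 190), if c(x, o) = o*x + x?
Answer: -45840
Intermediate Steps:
a(g) = g + g² (a(g) = g² + g = g + g²)
c(x, o) = x + o*x
-c(a(15), 190) = -15*(1 + 15)*(1 + 190) = -15*16*191 = -240*191 = -1*45840 = -45840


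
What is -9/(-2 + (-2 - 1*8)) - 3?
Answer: -9/4 ≈ -2.2500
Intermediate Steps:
-9/(-2 + (-2 - 1*8)) - 3 = -9/(-2 + (-2 - 8)) - 3 = -9/(-2 - 10) - 3 = -9/(-12) - 3 = -1/12*(-9) - 3 = ¾ - 3 = -9/4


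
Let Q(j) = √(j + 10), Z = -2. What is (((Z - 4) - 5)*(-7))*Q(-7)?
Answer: 77*√3 ≈ 133.37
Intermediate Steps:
Q(j) = √(10 + j)
(((Z - 4) - 5)*(-7))*Q(-7) = (((-2 - 4) - 5)*(-7))*√(10 - 7) = ((-6 - 5)*(-7))*√3 = (-11*(-7))*√3 = 77*√3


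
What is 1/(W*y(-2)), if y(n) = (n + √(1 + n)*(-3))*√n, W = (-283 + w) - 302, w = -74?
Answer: I*√2*(-2 + 3*I)/17134 ≈ -0.00024762 - 0.00016508*I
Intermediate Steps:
W = -659 (W = (-283 - 74) - 302 = -357 - 302 = -659)
y(n) = √n*(n - 3*√(1 + n)) (y(n) = (n - 3*√(1 + n))*√n = √n*(n - 3*√(1 + n)))
1/(W*y(-2)) = 1/(-659*√(-2)*(-2 - 3*√(1 - 2))) = 1/(-659*I*√2*(-2 - 3*I)) = I*√2*(-2 + 3*I)/17134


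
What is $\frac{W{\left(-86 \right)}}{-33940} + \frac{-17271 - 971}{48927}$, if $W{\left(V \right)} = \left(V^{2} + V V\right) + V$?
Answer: $- \frac{669326971}{830291190} \approx -0.80614$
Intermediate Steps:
$W{\left(V \right)} = V + 2 V^{2}$ ($W{\left(V \right)} = \left(V^{2} + V^{2}\right) + V = 2 V^{2} + V = V + 2 V^{2}$)
$\frac{W{\left(-86 \right)}}{-33940} + \frac{-17271 - 971}{48927} = \frac{\left(-86\right) \left(1 + 2 \left(-86\right)\right)}{-33940} + \frac{-17271 - 971}{48927} = - 86 \left(1 - 172\right) \left(- \frac{1}{33940}\right) + \left(-17271 - 971\right) \frac{1}{48927} = \left(-86\right) \left(-171\right) \left(- \frac{1}{33940}\right) - \frac{18242}{48927} = 14706 \left(- \frac{1}{33940}\right) - \frac{18242}{48927} = - \frac{7353}{16970} - \frac{18242}{48927} = - \frac{669326971}{830291190}$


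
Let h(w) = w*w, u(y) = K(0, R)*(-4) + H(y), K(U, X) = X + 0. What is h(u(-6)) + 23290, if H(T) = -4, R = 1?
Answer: 23354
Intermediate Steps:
K(U, X) = X
u(y) = -8 (u(y) = 1*(-4) - 4 = -4 - 4 = -8)
h(w) = w**2
h(u(-6)) + 23290 = (-8)**2 + 23290 = 64 + 23290 = 23354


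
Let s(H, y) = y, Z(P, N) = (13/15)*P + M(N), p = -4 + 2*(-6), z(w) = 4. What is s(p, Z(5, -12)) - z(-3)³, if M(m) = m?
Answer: -215/3 ≈ -71.667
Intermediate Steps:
p = -16 (p = -4 - 12 = -16)
Z(P, N) = N + 13*P/15 (Z(P, N) = (13/15)*P + N = (13*(1/15))*P + N = 13*P/15 + N = N + 13*P/15)
s(p, Z(5, -12)) - z(-3)³ = (-12 + (13/15)*5) - 1*4³ = (-12 + 13/3) - 1*64 = -23/3 - 64 = -215/3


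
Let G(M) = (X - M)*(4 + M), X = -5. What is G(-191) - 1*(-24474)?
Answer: -10308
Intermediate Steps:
G(M) = (-5 - M)*(4 + M)
G(-191) - 1*(-24474) = (-20 - 1*(-191)² - 9*(-191)) - 1*(-24474) = (-20 - 1*36481 + 1719) + 24474 = (-20 - 36481 + 1719) + 24474 = -34782 + 24474 = -10308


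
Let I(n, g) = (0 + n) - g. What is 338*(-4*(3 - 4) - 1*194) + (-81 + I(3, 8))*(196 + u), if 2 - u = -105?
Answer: -90278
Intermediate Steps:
u = 107 (u = 2 - 1*(-105) = 2 + 105 = 107)
I(n, g) = n - g
338*(-4*(3 - 4) - 1*194) + (-81 + I(3, 8))*(196 + u) = 338*(-4*(3 - 4) - 1*194) + (-81 + (3 - 1*8))*(196 + 107) = 338*(-4*(-1) - 194) + (-81 + (3 - 8))*303 = 338*(4 - 194) + (-81 - 5)*303 = 338*(-190) - 86*303 = -64220 - 26058 = -90278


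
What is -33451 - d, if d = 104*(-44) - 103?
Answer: -28772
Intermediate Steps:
d = -4679 (d = -4576 - 103 = -4679)
-33451 - d = -33451 - 1*(-4679) = -33451 + 4679 = -28772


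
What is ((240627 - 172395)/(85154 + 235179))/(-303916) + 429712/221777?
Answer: 10458576538607918/5397737479989439 ≈ 1.9376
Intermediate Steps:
((240627 - 172395)/(85154 + 235179))/(-303916) + 429712/221777 = (68232/320333)*(-1/303916) + 429712*(1/221777) = (68232*(1/320333))*(-1/303916) + 429712/221777 = (68232/320333)*(-1/303916) + 429712/221777 = -17058/24338581007 + 429712/221777 = 10458576538607918/5397737479989439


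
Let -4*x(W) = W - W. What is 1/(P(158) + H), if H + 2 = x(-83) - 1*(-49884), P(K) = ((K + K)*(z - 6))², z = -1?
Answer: 1/4942826 ≈ 2.0231e-7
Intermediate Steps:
x(W) = 0 (x(W) = -(W - W)/4 = -¼*0 = 0)
P(K) = 196*K² (P(K) = ((K + K)*(-1 - 6))² = ((2*K)*(-7))² = (-14*K)² = 196*K²)
H = 49882 (H = -2 + (0 - 1*(-49884)) = -2 + (0 + 49884) = -2 + 49884 = 49882)
1/(P(158) + H) = 1/(196*158² + 49882) = 1/(196*24964 + 49882) = 1/(4892944 + 49882) = 1/4942826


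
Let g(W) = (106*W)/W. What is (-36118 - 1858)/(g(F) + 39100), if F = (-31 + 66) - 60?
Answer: -18988/19603 ≈ -0.96863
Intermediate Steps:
F = -25 (F = 35 - 60 = -25)
g(W) = 106
(-36118 - 1858)/(g(F) + 39100) = (-36118 - 1858)/(106 + 39100) = -37976/39206 = -37976*1/39206 = -18988/19603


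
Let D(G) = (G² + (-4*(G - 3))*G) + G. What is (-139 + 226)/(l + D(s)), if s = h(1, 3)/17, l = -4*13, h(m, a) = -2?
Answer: -25143/15482 ≈ -1.6240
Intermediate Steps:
l = -52
s = -2/17 ≈ -0.11765
D(G) = G + G² + G*(12 - 4*G) (D(G) = (G² + (-4*(-3 + G))*G) + G = (G² + (12 - 4*G)*G) + G = (G² + G*(12 - 4*G)) + G = G + G² + G*(12 - 4*G))
(-139 + 226)/(l + D(s)) = (-139 + 226)/(-52 - 2*(13 - 3*(-2/17))/17) = 87/(-52 - 2*(13 + 6/17)/17) = 87/(-52 - 2/17*227/17) = 87/(-52 - 454/289) = 87/(-15482/289) = 87*(-289/15482) = -25143/15482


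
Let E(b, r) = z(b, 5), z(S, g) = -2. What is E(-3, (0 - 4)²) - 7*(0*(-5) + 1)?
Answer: -9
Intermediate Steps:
E(b, r) = -2
E(-3, (0 - 4)²) - 7*(0*(-5) + 1) = -2 - 7*(0*(-5) + 1) = -2 - 7*(0 + 1) = -2 - 7*1 = -2 - 7 = -9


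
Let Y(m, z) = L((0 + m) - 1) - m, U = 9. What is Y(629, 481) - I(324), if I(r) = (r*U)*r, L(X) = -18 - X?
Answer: -946059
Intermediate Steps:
Y(m, z) = -17 - 2*m (Y(m, z) = (-18 - ((0 + m) - 1)) - m = (-18 - (m - 1)) - m = (-18 - (-1 + m)) - m = (-18 + (1 - m)) - m = (-17 - m) - m = -17 - 2*m)
I(r) = 9*r² (I(r) = (r*9)*r = (9*r)*r = 9*r²)
Y(629, 481) - I(324) = (-17 - 2*629) - 9*324² = (-17 - 1258) - 9*104976 = -1275 - 1*944784 = -1275 - 944784 = -946059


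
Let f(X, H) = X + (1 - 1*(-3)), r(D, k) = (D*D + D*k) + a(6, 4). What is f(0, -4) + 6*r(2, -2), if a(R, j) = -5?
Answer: -26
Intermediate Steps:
r(D, k) = -5 + D² + D*k (r(D, k) = (D*D + D*k) - 5 = (D² + D*k) - 5 = -5 + D² + D*k)
f(X, H) = 4 + X (f(X, H) = X + (1 + 3) = X + 4 = 4 + X)
f(0, -4) + 6*r(2, -2) = (4 + 0) + 6*(-5 + 2² + 2*(-2)) = 4 + 6*(-5 + 4 - 4) = 4 + 6*(-5) = 4 - 30 = -26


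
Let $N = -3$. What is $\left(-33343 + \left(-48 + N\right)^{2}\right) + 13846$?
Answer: $-16896$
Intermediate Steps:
$\left(-33343 + \left(-48 + N\right)^{2}\right) + 13846 = \left(-33343 + \left(-48 - 3\right)^{2}\right) + 13846 = \left(-33343 + \left(-51\right)^{2}\right) + 13846 = \left(-33343 + 2601\right) + 13846 = -30742 + 13846 = -16896$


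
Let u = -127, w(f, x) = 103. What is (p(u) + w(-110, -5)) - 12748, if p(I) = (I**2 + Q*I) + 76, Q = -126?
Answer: 19562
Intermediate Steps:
p(I) = 76 + I**2 - 126*I (p(I) = (I**2 - 126*I) + 76 = 76 + I**2 - 126*I)
(p(u) + w(-110, -5)) - 12748 = ((76 + (-127)**2 - 126*(-127)) + 103) - 12748 = ((76 + 16129 + 16002) + 103) - 12748 = (32207 + 103) - 12748 = 32310 - 12748 = 19562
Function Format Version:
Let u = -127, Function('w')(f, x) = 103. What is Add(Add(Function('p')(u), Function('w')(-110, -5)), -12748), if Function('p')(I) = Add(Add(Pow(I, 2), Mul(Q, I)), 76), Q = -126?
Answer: 19562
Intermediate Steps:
Function('p')(I) = Add(76, Pow(I, 2), Mul(-126, I)) (Function('p')(I) = Add(Add(Pow(I, 2), Mul(-126, I)), 76) = Add(76, Pow(I, 2), Mul(-126, I)))
Add(Add(Function('p')(u), Function('w')(-110, -5)), -12748) = Add(Add(Add(76, Pow(-127, 2), Mul(-126, -127)), 103), -12748) = Add(Add(Add(76, 16129, 16002), 103), -12748) = Add(Add(32207, 103), -12748) = Add(32310, -12748) = 19562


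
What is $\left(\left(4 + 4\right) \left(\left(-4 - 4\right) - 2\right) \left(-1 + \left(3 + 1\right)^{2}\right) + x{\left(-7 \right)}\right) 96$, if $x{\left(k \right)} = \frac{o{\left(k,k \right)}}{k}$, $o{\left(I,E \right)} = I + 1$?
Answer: $- \frac{805824}{7} \approx -1.1512 \cdot 10^{5}$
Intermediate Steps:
$o{\left(I,E \right)} = 1 + I$
$x{\left(k \right)} = \frac{1 + k}{k}$
$\left(\left(4 + 4\right) \left(\left(-4 - 4\right) - 2\right) \left(-1 + \left(3 + 1\right)^{2}\right) + x{\left(-7 \right)}\right) 96 = \left(\left(4 + 4\right) \left(\left(-4 - 4\right) - 2\right) \left(-1 + \left(3 + 1\right)^{2}\right) + \frac{1 - 7}{-7}\right) 96 = \left(8 \left(-8 - 2\right) \left(-1 + 4^{2}\right) - - \frac{6}{7}\right) 96 = \left(8 \left(-10\right) \left(-1 + 16\right) + \frac{6}{7}\right) 96 = \left(\left(-80\right) 15 + \frac{6}{7}\right) 96 = \left(-1200 + \frac{6}{7}\right) 96 = \left(- \frac{8394}{7}\right) 96 = - \frac{805824}{7}$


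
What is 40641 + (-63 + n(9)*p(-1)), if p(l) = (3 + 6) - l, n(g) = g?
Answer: 40668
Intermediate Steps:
p(l) = 9 - l
40641 + (-63 + n(9)*p(-1)) = 40641 + (-63 + 9*(9 - 1*(-1))) = 40641 + (-63 + 9*(9 + 1)) = 40641 + (-63 + 9*10) = 40641 + (-63 + 90) = 40641 + 27 = 40668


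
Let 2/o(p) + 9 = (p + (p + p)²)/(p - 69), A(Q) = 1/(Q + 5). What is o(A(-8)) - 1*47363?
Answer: -266039219/5617 ≈ -47363.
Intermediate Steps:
A(Q) = 1/(5 + Q)
o(p) = 2/(-9 + (p + 4*p²)/(-69 + p)) (o(p) = 2/(-9 + (p + (p + p)²)/(p - 69)) = 2/(-9 + (p + (2*p)²)/(-69 + p)) = 2/(-9 + (p + 4*p²)/(-69 + p)))
o(A(-8)) - 1*47363 = 2*(-69 + 1/(5 - 8))/(621 - 8/(5 - 8) + 4*(1/(5 - 8))²) - 1*47363 = 2*(-69 + 1/(-3))/(621 - 8/(-3) + 4*(1/(-3))²) - 47363 = 2*(-69 - ⅓)/(621 - 8*(-⅓) + 4*(-⅓)²) - 47363 = 2*(-208/3)/(621 + 8/3 + 4*(⅑)) - 47363 = 2*(-208/3)/(621 + 8/3 + 4/9) - 47363 = 2*(-208/3)/(5617/9) - 47363 = 2*(9/5617)*(-208/3) - 47363 = -1248/5617 - 47363 = -266039219/5617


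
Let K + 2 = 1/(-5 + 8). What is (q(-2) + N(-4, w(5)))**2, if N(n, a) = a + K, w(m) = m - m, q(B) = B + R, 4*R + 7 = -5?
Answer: 400/9 ≈ 44.444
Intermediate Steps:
R = -3 (R = -7/4 + (1/4)*(-5) = -7/4 - 5/4 = -3)
K = -5/3 (K = -2 + 1/(-5 + 8) = -2 + 1/3 = -5/3 ≈ -1.6667)
q(B) = -3 + B (q(B) = B - 3 = -3 + B)
w(m) = 0
N(n, a) = -5/3 + a (N(n, a) = a - 5/3 = -5/3 + a)
(q(-2) + N(-4, w(5)))**2 = ((-3 - 2) + (-5/3 + 0))**2 = (-5 - 5/3)**2 = (-20/3)**2 = 400/9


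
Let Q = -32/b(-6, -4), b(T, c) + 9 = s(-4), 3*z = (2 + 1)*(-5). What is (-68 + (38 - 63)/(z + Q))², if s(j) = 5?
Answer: 52441/9 ≈ 5826.8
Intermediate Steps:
z = -5 (z = ((2 + 1)*(-5))/3 = (3*(-5))/3 = (⅓)*(-15) = -5)
b(T, c) = -4 (b(T, c) = -9 + 5 = -4)
Q = 8 (Q = -32/(-4) = -32*(-¼) = 8)
(-68 + (38 - 63)/(z + Q))² = (-68 + (38 - 63)/(-5 + 8))² = (-68 - 25/3)² = (-229/3)² = 52441/9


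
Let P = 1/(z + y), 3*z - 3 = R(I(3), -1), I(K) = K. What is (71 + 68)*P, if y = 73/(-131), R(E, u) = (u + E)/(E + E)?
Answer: 163881/653 ≈ 250.97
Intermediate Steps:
R(E, u) = (E + u)/(2*E) (R(E, u) = (E + u)/((2*E)) = (E + u)*(1/(2*E)) = (E + u)/(2*E))
y = -73/131 (y = 73*(-1/131) = -73/131 ≈ -0.55725)
z = 10/9 (z = 1 + ((½)*(3 - 1)/3)/3 = 1 + ((½)*(⅓)*2)/3 = 1 + (⅓)*(⅓) = 1 + ⅑ = 10/9 ≈ 1.1111)
P = 1179/653 (P = 1/(10/9 - 73/131) = 1/(653/1179) = 1179/653 ≈ 1.8055)
(71 + 68)*P = (71 + 68)*(1179/653) = 139*(1179/653) = 163881/653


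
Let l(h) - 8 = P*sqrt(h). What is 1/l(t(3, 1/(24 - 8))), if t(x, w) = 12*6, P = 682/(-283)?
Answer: -80089/3545404 - 289509*sqrt(2)/7090808 ≈ -0.080330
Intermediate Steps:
P = -682/283 (P = 682*(-1/283) = -682/283 ≈ -2.4099)
t(x, w) = 72
l(h) = 8 - 682*sqrt(h)/283
1/l(t(3, 1/(24 - 8))) = 1/(8 - 4092*sqrt(2)/283)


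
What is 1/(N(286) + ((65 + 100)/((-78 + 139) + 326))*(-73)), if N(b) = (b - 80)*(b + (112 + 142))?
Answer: 129/14345945 ≈ 8.9921e-6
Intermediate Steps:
N(b) = (-80 + b)*(254 + b) (N(b) = (-80 + b)*(b + 254) = (-80 + b)*(254 + b))
1/(N(286) + ((65 + 100)/((-78 + 139) + 326))*(-73)) = 1/((-20320 + 286² + 174*286) + ((65 + 100)/((-78 + 139) + 326))*(-73)) = 1/((-20320 + 81796 + 49764) + (165/(61 + 326))*(-73)) = 1/(111240 + (165/387)*(-73)) = 1/(111240 + (165*(1/387))*(-73)) = 1/(111240 + (55/129)*(-73)) = 1/(111240 - 4015/129) = 1/(14345945/129) = 129/14345945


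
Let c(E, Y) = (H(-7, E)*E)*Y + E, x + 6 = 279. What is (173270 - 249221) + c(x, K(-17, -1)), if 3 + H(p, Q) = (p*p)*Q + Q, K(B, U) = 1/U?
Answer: -3801309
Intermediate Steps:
x = 273 (x = -6 + 279 = 273)
H(p, Q) = -3 + Q + Q*p² (H(p, Q) = -3 + ((p*p)*Q + Q) = -3 + (p²*Q + Q) = -3 + (Q*p² + Q) = -3 + (Q + Q*p²) = -3 + Q + Q*p²)
c(E, Y) = E + E*Y*(-3 + 50*E) (c(E, Y) = ((-3 + E + E*(-7)²)*E)*Y + E = ((-3 + E + E*49)*E)*Y + E = ((-3 + E + 49*E)*E)*Y + E = ((-3 + 50*E)*E)*Y + E = (E*(-3 + 50*E))*Y + E = E*Y*(-3 + 50*E) + E = E + E*Y*(-3 + 50*E))
(173270 - 249221) + c(x, K(-17, -1)) = (173270 - 249221) + 273*(1 + (-3 + 50*273)/(-1)) = -75951 + 273*(1 - (-3 + 13650)) = -75951 + 273*(1 - 1*13647) = -75951 + 273*(1 - 13647) = -75951 + 273*(-13646) = -75951 - 3725358 = -3801309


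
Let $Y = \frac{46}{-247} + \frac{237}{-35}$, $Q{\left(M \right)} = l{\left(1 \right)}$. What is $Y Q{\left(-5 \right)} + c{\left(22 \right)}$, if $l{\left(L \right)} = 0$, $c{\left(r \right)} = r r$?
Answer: $484$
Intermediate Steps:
$c{\left(r \right)} = r^{2}$
$Q{\left(M \right)} = 0$
$Y = - \frac{60149}{8645}$ ($Y = 46 \left(- \frac{1}{247}\right) + 237 \left(- \frac{1}{35}\right) = - \frac{46}{247} - \frac{237}{35} = - \frac{60149}{8645} \approx -6.9577$)
$Y Q{\left(-5 \right)} + c{\left(22 \right)} = \left(- \frac{60149}{8645}\right) 0 + 22^{2} = 0 + 484 = 484$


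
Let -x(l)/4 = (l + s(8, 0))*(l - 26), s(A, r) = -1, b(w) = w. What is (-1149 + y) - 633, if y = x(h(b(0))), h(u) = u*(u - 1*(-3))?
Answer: -1886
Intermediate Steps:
h(u) = u*(3 + u) (h(u) = u*(u + 3) = u*(3 + u))
x(l) = -4*(-1 + l)*(-26 + l) (x(l) = -4*(l - 1)*(l - 26) = -4*(-1 + l)*(-26 + l))
y = -104 (y = -104 - 4*(0*(3 + 0))² + 108*(0*(3 + 0)) = -104 - 4*(0*3)² + 108*(0*3) = -104 - 4*0² + 108*0 = -104 - 4*0 + 0 = -104 + 0 + 0 = -104)
(-1149 + y) - 633 = (-1149 - 104) - 633 = -1253 - 633 = -1886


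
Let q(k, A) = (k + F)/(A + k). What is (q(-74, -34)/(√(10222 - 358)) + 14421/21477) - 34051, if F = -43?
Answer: -243766302/7159 + 13*√274/19728 ≈ -34050.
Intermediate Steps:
q(k, A) = (-43 + k)/(A + k) (q(k, A) = (k - 43)/(A + k) = (-43 + k)/(A + k))
(q(-74, -34)/(√(10222 - 358)) + 14421/21477) - 34051 = (((-43 - 74)/(-34 - 74))/(√(10222 - 358)) + 14421/21477) - 34051 = ((-117/(-108))/(√9864) + 14421*(1/21477)) - 34051 = ((-1/108*(-117))/((6*√274)) + 4807/7159) - 34051 = (13*(√274/1644)/12 + 4807/7159) - 34051 = (13*√274/19728 + 4807/7159) - 34051 = (4807/7159 + 13*√274/19728) - 34051 = -243766302/7159 + 13*√274/19728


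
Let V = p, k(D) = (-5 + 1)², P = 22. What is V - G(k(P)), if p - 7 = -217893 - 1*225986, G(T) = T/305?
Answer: -135380976/305 ≈ -4.4387e+5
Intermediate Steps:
k(D) = 16 (k(D) = (-4)² = 16)
G(T) = T/305 (G(T) = T*(1/305) = T/305)
p = -443872 (p = 7 + (-217893 - 1*225986) = 7 + (-217893 - 225986) = 7 - 443879 = -443872)
V = -443872
V - G(k(P)) = -443872 - 16/305 = -135380976/305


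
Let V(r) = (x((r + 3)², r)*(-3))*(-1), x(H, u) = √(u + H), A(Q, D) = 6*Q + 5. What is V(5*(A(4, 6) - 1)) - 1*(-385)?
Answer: 385 + 3*√20589 ≈ 815.47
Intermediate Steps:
A(Q, D) = 5 + 6*Q
x(H, u) = √(H + u)
V(r) = 3*√(r + (3 + r)²) (V(r) = (√((r + 3)² + r)*(-3))*(-1) = (√((3 + r)² + r)*(-3))*(-1) = (√(r + (3 + r)²)*(-3))*(-1) = -3*√(r + (3 + r)²)*(-1) = 3*√(r + (3 + r)²))
V(5*(A(4, 6) - 1)) - 1*(-385) = 3*√(5*((5 + 6*4) - 1) + (3 + 5*((5 + 6*4) - 1))²) - 1*(-385) = 3*√(5*((5 + 24) - 1) + (3 + 5*((5 + 24) - 1))²) + 385 = 3*√(5*(29 - 1) + (3 + 5*(29 - 1))²) + 385 = 3*√(5*28 + (3 + 5*28)²) + 385 = 3*√(140 + (3 + 140)²) + 385 = 3*√(140 + 143²) + 385 = 3*√(140 + 20449) + 385 = 3*√20589 + 385 = 385 + 3*√20589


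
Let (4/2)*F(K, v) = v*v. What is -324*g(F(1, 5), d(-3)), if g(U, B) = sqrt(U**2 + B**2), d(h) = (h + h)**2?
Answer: -162*sqrt(5809) ≈ -12347.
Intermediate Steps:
F(K, v) = v**2/2 (F(K, v) = (v*v)/2 = v**2/2)
d(h) = 4*h**2 (d(h) = (2*h)**2 = 4*h**2)
g(U, B) = sqrt(B**2 + U**2)
-324*g(F(1, 5), d(-3)) = -324*sqrt((4*(-3)**2)**2 + ((1/2)*5**2)**2) = -324*sqrt((4*9)**2 + ((1/2)*25)**2) = -324*sqrt(36**2 + (25/2)**2) = -324*sqrt(1296 + 625/4) = -162*sqrt(5809)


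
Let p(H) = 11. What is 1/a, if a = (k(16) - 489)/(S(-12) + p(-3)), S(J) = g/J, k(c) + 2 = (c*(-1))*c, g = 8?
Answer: -31/2241 ≈ -0.013833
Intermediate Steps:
k(c) = -2 - c² (k(c) = -2 + (c*(-1))*c = -2 + (-c)*c = -2 - c²)
S(J) = 8/J
a = -2241/31 (a = ((-2 - 1*16²) - 489)/(8/(-12) + 11) = ((-2 - 1*256) - 489)/(8*(-1/12) + 11) = ((-2 - 256) - 489)/(-⅔ + 11) = (-258 - 489)/(31/3) = -747*3/31 = -2241/31 ≈ -72.290)
1/a = 1/(-2241/31) = -31/2241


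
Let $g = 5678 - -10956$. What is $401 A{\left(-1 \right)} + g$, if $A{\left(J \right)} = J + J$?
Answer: $15832$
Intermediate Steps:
$A{\left(J \right)} = 2 J$
$g = 16634$ ($g = 5678 + 10956 = 16634$)
$401 A{\left(-1 \right)} + g = 401 \cdot 2 \left(-1\right) + 16634 = 401 \left(-2\right) + 16634 = -802 + 16634 = 15832$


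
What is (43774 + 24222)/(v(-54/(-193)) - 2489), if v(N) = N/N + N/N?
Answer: -67996/2487 ≈ -27.341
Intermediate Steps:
v(N) = 2 (v(N) = 1 + 1 = 2)
(43774 + 24222)/(v(-54/(-193)) - 2489) = (43774 + 24222)/(2 - 2489) = 67996/(-2487) = 67996*(-1/2487) = -67996/2487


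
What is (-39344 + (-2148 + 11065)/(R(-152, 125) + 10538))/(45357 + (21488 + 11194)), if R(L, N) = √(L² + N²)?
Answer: -4367511603614/8663165187885 - 8917*√38729/8663165187885 ≈ -0.50415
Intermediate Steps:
(-39344 + (-2148 + 11065)/(R(-152, 125) + 10538))/(45357 + (21488 + 11194)) = (-39344 + (-2148 + 11065)/(√((-152)² + 125²) + 10538))/(45357 + (21488 + 11194)) = (-39344 + 8917/(√(23104 + 15625) + 10538))/(45357 + 32682) = (-39344 + 8917/(√38729 + 10538))/78039 = (-39344 + 8917/(10538 + √38729))*(1/78039) = -39344/78039 + 8917/(78039*(10538 + √38729))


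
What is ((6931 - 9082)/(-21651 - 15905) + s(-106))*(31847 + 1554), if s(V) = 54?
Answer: 67809875175/37556 ≈ 1.8056e+6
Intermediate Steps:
((6931 - 9082)/(-21651 - 15905) + s(-106))*(31847 + 1554) = ((6931 - 9082)/(-21651 - 15905) + 54)*(31847 + 1554) = (-2151/(-37556) + 54)*33401 = (-2151*(-1/37556) + 54)*33401 = (2151/37556 + 54)*33401 = (2030175/37556)*33401 = 67809875175/37556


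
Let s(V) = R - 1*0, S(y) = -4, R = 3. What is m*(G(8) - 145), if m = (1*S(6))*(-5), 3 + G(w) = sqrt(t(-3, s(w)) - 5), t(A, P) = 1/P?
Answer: -2960 + 20*I*sqrt(42)/3 ≈ -2960.0 + 43.205*I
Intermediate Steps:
s(V) = 3 (s(V) = 3 - 1*0 = 3 + 0 = 3)
t(A, P) = 1/P
G(w) = -3 + I*sqrt(42)/3 (G(w) = -3 + sqrt(1/3 - 5) = -3 + sqrt(-14/3) = -3 + I*sqrt(42)/3)
m = 20 (m = (1*(-4))*(-5) = -4*(-5) = 20)
m*(G(8) - 145) = 20*((-3 + I*sqrt(42)/3) - 145) = 20*(-148 + I*sqrt(42)/3) = -2960 + 20*I*sqrt(42)/3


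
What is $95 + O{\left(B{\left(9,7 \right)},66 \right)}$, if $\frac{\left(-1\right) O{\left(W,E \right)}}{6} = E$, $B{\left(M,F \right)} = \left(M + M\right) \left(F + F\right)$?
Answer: $-301$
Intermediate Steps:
$B{\left(M,F \right)} = 4 F M$ ($B{\left(M,F \right)} = 2 M 2 F = 4 F M$)
$O{\left(W,E \right)} = - 6 E$
$95 + O{\left(B{\left(9,7 \right)},66 \right)} = 95 - 396 = -301$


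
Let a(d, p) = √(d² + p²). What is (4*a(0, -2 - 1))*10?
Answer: 120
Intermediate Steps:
(4*a(0, -2 - 1))*10 = (4*√(0² + (-2 - 1)²))*10 = (4*√(0 + (-3)²))*10 = (4*√(0 + 9))*10 = (4*√9)*10 = (4*3)*10 = 12*10 = 120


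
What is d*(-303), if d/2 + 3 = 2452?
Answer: -1484094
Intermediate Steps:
d = 4898 (d = -6 + 2*2452 = -6 + 4904 = 4898)
d*(-303) = 4898*(-303) = -1484094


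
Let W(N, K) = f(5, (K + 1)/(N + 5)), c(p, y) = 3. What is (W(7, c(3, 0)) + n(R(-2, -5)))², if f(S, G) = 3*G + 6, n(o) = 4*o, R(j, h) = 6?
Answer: 961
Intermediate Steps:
f(S, G) = 6 + 3*G
W(N, K) = 6 + 3*(1 + K)/(5 + N) (W(N, K) = 6 + 3*((K + 1)/(N + 5)) = 6 + 3*((1 + K)/(5 + N)) = 6 + 3*(1 + K)/(5 + N))
(W(7, c(3, 0)) + n(R(-2, -5)))² = (3*(11 + 3 + 2*7)/(5 + 7) + 4*6)² = (3*(11 + 3 + 14)/12 + 24)² = (3*(1/12)*28 + 24)² = (7 + 24)² = 31² = 961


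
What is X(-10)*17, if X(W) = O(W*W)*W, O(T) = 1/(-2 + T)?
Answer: -85/49 ≈ -1.7347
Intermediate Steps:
X(W) = W/(-2 + W²) (X(W) = W/(-2 + W*W) = W/(-2 + W²))
X(-10)*17 = -10/(-2 + (-10)²)*17 = -10/(-2 + 100)*17 = -10/98*17 = -10*1/98*17 = -5/49*17 = -85/49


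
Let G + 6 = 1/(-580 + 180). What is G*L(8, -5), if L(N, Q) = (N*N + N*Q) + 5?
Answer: -69629/400 ≈ -174.07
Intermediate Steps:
L(N, Q) = 5 + N² + N*Q (L(N, Q) = (N² + N*Q) + 5 = 5 + N² + N*Q)
G = -2401/400 (G = -6 + 1/(-580 + 180) = -6 + 1/(-400) = -6 - 1/400 = -2401/400 ≈ -6.0025)
G*L(8, -5) = -2401*(5 + 8² + 8*(-5))/400 = -2401*(5 + 64 - 40)/400 = -2401/400*29 = -69629/400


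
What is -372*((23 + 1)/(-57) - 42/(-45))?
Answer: -18104/95 ≈ -190.57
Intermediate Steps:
-372*((23 + 1)/(-57) - 42/(-45)) = -372*(24*(-1/57) - 42*(-1/45)) = -372*(-8/19 + 14/15) = -372*146/285 = -18104/95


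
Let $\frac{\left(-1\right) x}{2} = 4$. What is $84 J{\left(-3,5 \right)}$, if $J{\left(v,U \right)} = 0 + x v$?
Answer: $2016$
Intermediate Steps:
$x = -8$ ($x = \left(-2\right) 4 = -8$)
$J{\left(v,U \right)} = - 8 v$ ($J{\left(v,U \right)} = 0 - 8 v = - 8 v$)
$84 J{\left(-3,5 \right)} = 84 \left(\left(-8\right) \left(-3\right)\right) = 84 \cdot 24 = 2016$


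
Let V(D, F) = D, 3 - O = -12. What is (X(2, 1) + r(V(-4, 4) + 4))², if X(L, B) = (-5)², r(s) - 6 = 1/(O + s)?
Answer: 217156/225 ≈ 965.14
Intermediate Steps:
O = 15 (O = 3 - 1*(-12) = 3 + 12 = 15)
r(s) = 6 + 1/(15 + s)
X(L, B) = 25
(X(2, 1) + r(V(-4, 4) + 4))² = (25 + (91 + 6*(-4 + 4))/(15 + (-4 + 4)))² = (25 + (91 + 6*0)/(15 + 0))² = (25 + (91 + 0)/15)² = (25 + (1/15)*91)² = (25 + 91/15)² = (466/15)² = 217156/225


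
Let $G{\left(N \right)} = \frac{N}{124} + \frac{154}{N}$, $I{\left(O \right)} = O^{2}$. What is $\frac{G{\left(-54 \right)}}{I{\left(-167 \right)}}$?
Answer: $- \frac{5503}{46686186} \approx -0.00011787$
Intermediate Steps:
$G{\left(N \right)} = \frac{154}{N} + \frac{N}{124}$ ($G{\left(N \right)} = N \frac{1}{124} + \frac{154}{N} = \frac{N}{124} + \frac{154}{N} = \frac{154}{N} + \frac{N}{124}$)
$\frac{G{\left(-54 \right)}}{I{\left(-167 \right)}} = \frac{\frac{154}{-54} + \frac{1}{124} \left(-54\right)}{\left(-167\right)^{2}} = \frac{154 \left(- \frac{1}{54}\right) - \frac{27}{62}}{27889} = \left(- \frac{77}{27} - \frac{27}{62}\right) \frac{1}{27889} = \left(- \frac{5503}{1674}\right) \frac{1}{27889} = - \frac{5503}{46686186}$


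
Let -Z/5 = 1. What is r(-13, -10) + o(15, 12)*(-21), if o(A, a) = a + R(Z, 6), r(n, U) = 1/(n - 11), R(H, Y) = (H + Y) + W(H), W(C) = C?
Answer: -4033/24 ≈ -168.04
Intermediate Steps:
Z = -5 (Z = -5*1 = -5)
R(H, Y) = Y + 2*H (R(H, Y) = (H + Y) + H = Y + 2*H)
r(n, U) = 1/(-11 + n)
o(A, a) = -4 + a (o(A, a) = a + (6 + 2*(-5)) = a + (6 - 10) = a - 4 = -4 + a)
r(-13, -10) + o(15, 12)*(-21) = 1/(-11 - 13) + (-4 + 12)*(-21) = 1/(-24) + 8*(-21) = -1/24 - 168 = -4033/24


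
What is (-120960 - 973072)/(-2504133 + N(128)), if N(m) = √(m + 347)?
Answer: 1369800817128/3135341040607 + 2735080*√19/3135341040607 ≈ 0.43689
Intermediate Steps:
N(m) = √(347 + m)
(-120960 - 973072)/(-2504133 + N(128)) = (-120960 - 973072)/(-2504133 + √(347 + 128)) = -1094032/(-2504133 + √475) = -1094032/(-2504133 + 5*√19)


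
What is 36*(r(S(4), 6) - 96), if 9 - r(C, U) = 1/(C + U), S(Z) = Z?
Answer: -15678/5 ≈ -3135.6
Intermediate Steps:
r(C, U) = 9 - 1/(C + U)
36*(r(S(4), 6) - 96) = 36*((-1 + 9*4 + 9*6)/(4 + 6) - 96) = 36*((-1 + 36 + 54)/10 - 96) = 36*((⅒)*89 - 96) = 36*(89/10 - 96) = 36*(-871/10) = -15678/5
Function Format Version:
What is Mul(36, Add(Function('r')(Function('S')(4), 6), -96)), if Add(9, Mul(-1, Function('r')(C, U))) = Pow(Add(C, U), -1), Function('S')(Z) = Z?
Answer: Rational(-15678, 5) ≈ -3135.6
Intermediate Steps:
Function('r')(C, U) = Add(9, Mul(-1, Pow(Add(C, U), -1)))
Mul(36, Add(Function('r')(Function('S')(4), 6), -96)) = Mul(36, Add(Mul(Pow(Add(4, 6), -1), Add(-1, Mul(9, 4), Mul(9, 6))), -96)) = Mul(36, Add(Mul(Pow(10, -1), Add(-1, 36, 54)), -96)) = Mul(36, Add(Mul(Rational(1, 10), 89), -96)) = Mul(36, Add(Rational(89, 10), -96)) = Mul(36, Rational(-871, 10)) = Rational(-15678, 5)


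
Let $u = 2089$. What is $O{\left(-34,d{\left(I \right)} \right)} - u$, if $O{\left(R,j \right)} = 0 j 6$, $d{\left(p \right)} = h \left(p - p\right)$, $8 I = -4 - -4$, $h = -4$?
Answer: $-2089$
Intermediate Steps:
$I = 0$ ($I = \frac{-4 - -4}{8} = \frac{-4 + 4}{8} = \frac{1}{8} \cdot 0 = 0$)
$d{\left(p \right)} = 0$ ($d{\left(p \right)} = - 4 \left(p - p\right) = \left(-4\right) 0 = 0$)
$O{\left(R,j \right)} = 0$ ($O{\left(R,j \right)} = 0 \cdot 6 = 0$)
$O{\left(-34,d{\left(I \right)} \right)} - u = 0 - 2089 = -2089$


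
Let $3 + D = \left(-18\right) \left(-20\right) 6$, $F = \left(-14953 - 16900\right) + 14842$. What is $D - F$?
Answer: $19168$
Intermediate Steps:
$F = -17011$ ($F = -31853 + 14842 = -17011$)
$D = 2157$ ($D = -3 + \left(-18\right) \left(-20\right) 6 = -3 + 360 \cdot 6 = -3 + 2160 = 2157$)
$D - F = 2157 - -17011 = 2157 + 17011 = 19168$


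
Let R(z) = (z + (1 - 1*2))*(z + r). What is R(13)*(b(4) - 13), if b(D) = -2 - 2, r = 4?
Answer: -3468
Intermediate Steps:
b(D) = -4
R(z) = (-1 + z)*(4 + z) (R(z) = (z + (1 - 1*2))*(z + 4) = (z + (1 - 2))*(4 + z) = (z - 1)*(4 + z) = (-1 + z)*(4 + z))
R(13)*(b(4) - 13) = (-4 + 13**2 + 3*13)*(-4 - 13) = (-4 + 169 + 39)*(-17) = 204*(-17) = -3468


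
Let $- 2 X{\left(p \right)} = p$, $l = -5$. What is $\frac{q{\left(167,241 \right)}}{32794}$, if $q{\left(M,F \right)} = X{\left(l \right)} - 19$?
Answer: $- \frac{33}{65588} \approx -0.00050314$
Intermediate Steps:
$X{\left(p \right)} = - \frac{p}{2}$
$q{\left(M,F \right)} = - \frac{33}{2}$ ($q{\left(M,F \right)} = \left(- \frac{1}{2}\right) \left(-5\right) - 19 = \frac{5}{2} - 19 = - \frac{33}{2}$)
$\frac{q{\left(167,241 \right)}}{32794} = - \frac{33}{2 \cdot 32794} = \left(- \frac{33}{2}\right) \frac{1}{32794} = - \frac{33}{65588}$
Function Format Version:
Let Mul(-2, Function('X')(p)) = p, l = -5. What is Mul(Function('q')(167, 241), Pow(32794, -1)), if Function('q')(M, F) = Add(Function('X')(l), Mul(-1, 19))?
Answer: Rational(-33, 65588) ≈ -0.00050314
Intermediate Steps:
Function('X')(p) = Mul(Rational(-1, 2), p)
Function('q')(M, F) = Rational(-33, 2) (Function('q')(M, F) = Add(Mul(Rational(-1, 2), -5), Mul(-1, 19)) = Add(Rational(5, 2), -19) = Rational(-33, 2))
Mul(Function('q')(167, 241), Pow(32794, -1)) = Mul(Rational(-33, 2), Pow(32794, -1)) = Mul(Rational(-33, 2), Rational(1, 32794)) = Rational(-33, 65588)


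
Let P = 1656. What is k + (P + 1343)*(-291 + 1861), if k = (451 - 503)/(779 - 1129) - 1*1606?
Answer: 823694226/175 ≈ 4.7068e+6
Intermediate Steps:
k = -281024/175 (k = -52/(-350) - 1606 = -52*(-1/350) - 1606 = 26/175 - 1606 = -281024/175 ≈ -1605.9)
k + (P + 1343)*(-291 + 1861) = -281024/175 + (1656 + 1343)*(-291 + 1861) = -281024/175 + 2999*1570 = -281024/175 + 4708430 = 823694226/175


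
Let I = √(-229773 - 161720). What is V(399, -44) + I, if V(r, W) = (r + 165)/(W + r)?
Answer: 564/355 + I*√391493 ≈ 1.5887 + 625.69*I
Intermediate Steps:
I = I*√391493 (I = √(-391493) = I*√391493 ≈ 625.69*I)
V(r, W) = (165 + r)/(W + r)
V(399, -44) + I = (165 + 399)/(-44 + 399) + I*√391493 = 564/355 + I*√391493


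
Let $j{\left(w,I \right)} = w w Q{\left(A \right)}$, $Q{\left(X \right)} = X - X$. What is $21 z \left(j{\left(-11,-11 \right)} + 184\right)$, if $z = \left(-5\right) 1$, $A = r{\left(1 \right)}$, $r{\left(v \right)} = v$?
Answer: $-19320$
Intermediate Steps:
$A = 1$
$Q{\left(X \right)} = 0$
$z = -5$
$j{\left(w,I \right)} = 0$ ($j{\left(w,I \right)} = w w 0 = w^{2} \cdot 0 = 0$)
$21 z \left(j{\left(-11,-11 \right)} + 184\right) = 21 \left(-5\right) \left(0 + 184\right) = \left(-105\right) 184 = -19320$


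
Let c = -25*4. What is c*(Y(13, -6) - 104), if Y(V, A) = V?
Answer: 9100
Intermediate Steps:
c = -100
c*(Y(13, -6) - 104) = -100*(13 - 104) = -100*(-91) = 9100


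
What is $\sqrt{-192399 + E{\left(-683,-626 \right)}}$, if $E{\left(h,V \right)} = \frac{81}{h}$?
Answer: $\frac{i \sqrt{89752072434}}{683} \approx 438.63 i$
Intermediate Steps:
$\sqrt{-192399 + E{\left(-683,-626 \right)}} = \sqrt{-192399 + \frac{81}{-683}} = \sqrt{-192399 + 81 \left(- \frac{1}{683}\right)} = \sqrt{-192399 - \frac{81}{683}} = \sqrt{- \frac{131408598}{683}} = \frac{i \sqrt{89752072434}}{683}$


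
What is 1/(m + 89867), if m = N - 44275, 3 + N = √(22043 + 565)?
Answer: 45589/2078334313 - 12*√157/2078334313 ≈ 2.1863e-5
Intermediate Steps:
N = -3 + 12*√157 (N = -3 + √(22043 + 565) = -3 + √22608 = -3 + 12*√157 ≈ 147.36)
m = -44278 + 12*√157 (m = (-3 + 12*√157) - 44275 = -44278 + 12*√157 ≈ -44128.)
1/(m + 89867) = 1/((-44278 + 12*√157) + 89867) = 1/(45589 + 12*√157)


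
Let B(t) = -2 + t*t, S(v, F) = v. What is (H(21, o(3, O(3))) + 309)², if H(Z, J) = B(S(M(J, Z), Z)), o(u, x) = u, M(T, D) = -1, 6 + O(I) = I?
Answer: 94864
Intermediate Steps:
O(I) = -6 + I
B(t) = -2 + t²
H(Z, J) = -1 (H(Z, J) = -2 + (-1)² = -2 + 1 = -1)
(H(21, o(3, O(3))) + 309)² = (-1 + 309)² = 308² = 94864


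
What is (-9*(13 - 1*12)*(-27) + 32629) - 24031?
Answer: 8841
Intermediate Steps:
(-9*(13 - 1*12)*(-27) + 32629) - 24031 = (-9*(13 - 12)*(-27) + 32629) - 24031 = (-9*1*(-27) + 32629) - 24031 = (-9*(-27) + 32629) - 24031 = (243 + 32629) - 24031 = 32872 - 24031 = 8841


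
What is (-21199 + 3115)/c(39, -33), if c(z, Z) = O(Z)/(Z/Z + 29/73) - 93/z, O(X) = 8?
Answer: -11989692/2215 ≈ -5413.0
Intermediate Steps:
c(z, Z) = 292/51 - 93/z (c(z, Z) = 8/(Z/Z + 29/73) - 93/z = 8/(1 + 29*(1/73)) - 93/z = 8/(1 + 29/73) - 93/z = 8/(102/73) - 93/z = 8*(73/102) - 93/z = 292/51 - 93/z)
(-21199 + 3115)/c(39, -33) = (-21199 + 3115)/(292/51 - 93/39) = -18084/(292/51 - 93*1/39) = -18084/(292/51 - 31/13) = -18084/2215/663 = -18084*663/2215 = -11989692/2215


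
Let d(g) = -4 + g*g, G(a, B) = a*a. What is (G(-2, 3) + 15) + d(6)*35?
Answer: 1139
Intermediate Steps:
G(a, B) = a²
d(g) = -4 + g²
(G(-2, 3) + 15) + d(6)*35 = ((-2)² + 15) + (-4 + 6²)*35 = (4 + 15) + (-4 + 36)*35 = 19 + 32*35 = 19 + 1120 = 1139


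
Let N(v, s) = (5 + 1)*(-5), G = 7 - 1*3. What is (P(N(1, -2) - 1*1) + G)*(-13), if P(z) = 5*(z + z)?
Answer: 3978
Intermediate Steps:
G = 4 (G = 7 - 3 = 4)
N(v, s) = -30 (N(v, s) = 6*(-5) = -30)
P(z) = 10*z (P(z) = 5*(2*z) = 10*z)
(P(N(1, -2) - 1*1) + G)*(-13) = (10*(-30 - 1*1) + 4)*(-13) = (10*(-30 - 1) + 4)*(-13) = (10*(-31) + 4)*(-13) = (-310 + 4)*(-13) = -306*(-13) = 3978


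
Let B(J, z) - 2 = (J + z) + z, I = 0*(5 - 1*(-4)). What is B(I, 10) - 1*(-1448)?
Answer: 1470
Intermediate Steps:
I = 0 (I = 0*(5 + 4) = 0*9 = 0)
B(J, z) = 2 + J + 2*z (B(J, z) = 2 + ((J + z) + z) = 2 + (J + 2*z) = 2 + J + 2*z)
B(I, 10) - 1*(-1448) = (2 + 0 + 2*10) - 1*(-1448) = (2 + 0 + 20) + 1448 = 22 + 1448 = 1470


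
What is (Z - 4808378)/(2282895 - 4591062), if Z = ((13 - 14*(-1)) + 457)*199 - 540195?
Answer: 5252257/2308167 ≈ 2.2755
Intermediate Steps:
Z = -443879 (Z = ((13 + 14) + 457)*199 - 540195 = (27 + 457)*199 - 540195 = 484*199 - 540195 = 96316 - 540195 = -443879)
(Z - 4808378)/(2282895 - 4591062) = (-443879 - 4808378)/(2282895 - 4591062) = -5252257/(-2308167) = -5252257*(-1/2308167) = 5252257/2308167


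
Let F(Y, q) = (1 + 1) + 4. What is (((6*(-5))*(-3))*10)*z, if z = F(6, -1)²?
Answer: 32400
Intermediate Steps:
F(Y, q) = 6 (F(Y, q) = 2 + 4 = 6)
z = 36 (z = 6² = 36)
(((6*(-5))*(-3))*10)*z = (((6*(-5))*(-3))*10)*36 = (-30*(-3)*10)*36 = (90*10)*36 = 900*36 = 32400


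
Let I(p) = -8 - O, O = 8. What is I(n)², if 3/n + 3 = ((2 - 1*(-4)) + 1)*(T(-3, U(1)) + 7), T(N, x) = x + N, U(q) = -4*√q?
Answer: 256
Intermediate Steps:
T(N, x) = N + x
n = -1 (n = 3/(-3 + ((2 - 1*(-4)) + 1)*((-3 - 4*√1) + 7)) = 3/(-3 + ((2 + 4) + 1)*((-3 - 4*1) + 7)) = 3/(-3 + (6 + 1)*((-3 - 4) + 7)) = 3/(-3 + 7*(-7 + 7)) = 3/(-3 + 7*0) = 3/(-3 + 0) = 3/(-3) = 3*(-⅓) = -1)
I(p) = -16 (I(p) = -8 - 1*8 = -8 - 8 = -16)
I(n)² = (-16)² = 256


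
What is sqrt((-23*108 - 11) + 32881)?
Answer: sqrt(30386) ≈ 174.32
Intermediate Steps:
sqrt((-23*108 - 11) + 32881) = sqrt((-2484 - 11) + 32881) = sqrt(-2495 + 32881) = sqrt(30386)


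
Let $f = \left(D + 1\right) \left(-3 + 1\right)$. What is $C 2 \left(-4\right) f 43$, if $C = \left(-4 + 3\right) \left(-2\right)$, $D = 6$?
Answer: $9632$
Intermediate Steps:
$f = -14$ ($f = \left(6 + 1\right) \left(-3 + 1\right) = 7 \left(-2\right) = -14$)
$C = 2$ ($C = \left(-1\right) \left(-2\right) = 2$)
$C 2 \left(-4\right) f 43 = 2 \cdot 2 \left(-4\right) \left(-14\right) 43 = 2 \left(\left(-8\right) \left(-14\right)\right) 43 = 2 \cdot 112 \cdot 43 = 224 \cdot 43 = 9632$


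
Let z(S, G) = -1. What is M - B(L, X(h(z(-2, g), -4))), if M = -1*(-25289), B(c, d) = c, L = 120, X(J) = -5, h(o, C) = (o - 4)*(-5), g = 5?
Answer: 25169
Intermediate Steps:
h(o, C) = 20 - 5*o (h(o, C) = (-4 + o)*(-5) = 20 - 5*o)
M = 25289
M - B(L, X(h(z(-2, g), -4))) = 25289 - 1*120 = 25289 - 120 = 25169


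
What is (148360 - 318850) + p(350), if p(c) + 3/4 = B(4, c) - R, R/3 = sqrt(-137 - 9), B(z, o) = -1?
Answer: -681967/4 - 3*I*sqrt(146) ≈ -1.7049e+5 - 36.249*I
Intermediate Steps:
R = 3*I*sqrt(146) (R = 3*sqrt(-137 - 9) = 3*sqrt(-146) = 3*(I*sqrt(146)) = 3*I*sqrt(146) ≈ 36.249*I)
p(c) = -7/4 - 3*I*sqrt(146) (p(c) = -3/4 + (-1 - 3*I*sqrt(146)) = -7/4 - 3*I*sqrt(146))
(148360 - 318850) + p(350) = (148360 - 318850) + (-7/4 - 3*I*sqrt(146)) = -170490 + (-7/4 - 3*I*sqrt(146)) = -681967/4 - 3*I*sqrt(146)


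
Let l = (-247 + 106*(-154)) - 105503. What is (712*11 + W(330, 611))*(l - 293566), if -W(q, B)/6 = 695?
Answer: -1522073680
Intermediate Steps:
W(q, B) = -4170 (W(q, B) = -6*695 = -4170)
l = -122074 (l = (-247 - 16324) - 105503 = -16571 - 105503 = -122074)
(712*11 + W(330, 611))*(l - 293566) = (712*11 - 4170)*(-122074 - 293566) = (7832 - 4170)*(-415640) = 3662*(-415640) = -1522073680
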